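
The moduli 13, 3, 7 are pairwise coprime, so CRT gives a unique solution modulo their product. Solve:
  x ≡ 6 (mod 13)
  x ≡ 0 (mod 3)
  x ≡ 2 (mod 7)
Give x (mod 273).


Moduli 13, 3, 7 are pairwise coprime; by CRT there is a unique solution modulo M = 13 · 3 · 7 = 273.
Solve pairwise, accumulating the modulus:
  Start with x ≡ 6 (mod 13).
  Combine with x ≡ 0 (mod 3): since gcd(13, 3) = 1, we get a unique residue mod 39.
    Write x = 6 + 13·t and substitute into x ≡ 0 (mod 3): 13·t ≡ 0 − 6 = -6 (mod 3).
    Reduce coefficients mod 3: 1·t ≡ 0 (mod 3).
    So t ≡ 0 (mod 3).
    Then x = 6 + 13·0 = 6, valid modulo lcm(13, 3) = 39: x ≡ 6 (mod 39).
  Combine with x ≡ 2 (mod 7): since gcd(39, 7) = 1, we get a unique residue mod 273.
    Write x = 6 + 39·t and substitute into x ≡ 2 (mod 7): 39·t ≡ 2 − 6 = -4 (mod 7).
    Reduce coefficients mod 7: 4·t ≡ 3 (mod 7).
    The inverse of 4 mod 7 is 2 (since 4·2 = 8 = 1·7 + 1), so t ≡ 2·3 = 6 ≡ 6 (mod 7).
    Then x = 6 + 39·6 = 240, valid modulo lcm(39, 7) = 273: x ≡ 240 (mod 273).
Verify: 240 mod 13 = 6 ✓, 240 mod 3 = 0 ✓, 240 mod 7 = 2 ✓.

x ≡ 240 (mod 273).


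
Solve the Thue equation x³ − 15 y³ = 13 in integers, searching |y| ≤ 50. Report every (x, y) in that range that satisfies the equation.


The equation is x³ - 15y³ = 13. For fixed y, x³ = 15·y³ + 13, so a solution requires the RHS to be a perfect cube.
Strategy: iterate y from -50 to 50, compute RHS = 15·y³ + 13, and check whether it is a (positive or negative) perfect cube.
Check small values of y:
  y = 0: RHS = 13 is not a perfect cube.
  y = 1: RHS = 28 is not a perfect cube.
  y = -1: RHS = -2 is not a perfect cube.
  y = 2: RHS = 133 is not a perfect cube.
  y = -2: RHS = -107 is not a perfect cube.
  y = 3: RHS = 418 is not a perfect cube.
  y = -3: RHS = -392 is not a perfect cube.
Continuing the search up to |y| = 50 finds no solutions either.
No (x, y) in the scanned range satisfies the equation.

No integer solutions with |y| ≤ 50.


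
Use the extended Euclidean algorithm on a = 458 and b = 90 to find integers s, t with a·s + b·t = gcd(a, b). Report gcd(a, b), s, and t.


Euclidean algorithm on (458, 90) — divide until remainder is 0:
  458 = 5 · 90 + 8
  90 = 11 · 8 + 2
  8 = 4 · 2 + 0
gcd(458, 90) = 2.
Track Bezout coefficients alongside the remainders: start with r₀ = 458 = a·1 + b·0 (s = 1, t = 0) and r₁ = 90 = a·0 + b·1 (s = 0, t = 1); each new remainder r_{k+1} = r_{k-1} − q_k·r_k inherits s_{k+1} = s_{k-1} − q_k·s_k, t_{k+1} = t_{k-1} − q_k·t_k, so r_k = a·s_k + b·t_k at every step:
  q = 5: r = 8, s = 1 − 5·0 = 1, t = 0 − 5·1 = -5  (check: 458·1 + 90·(-5) = 8)
  q = 11: r = 2, s = 0 − 11·1 = -11, t = 1 − 11·(-5) = 56  (check: 458·(-11) + 90·56 = 2)
The row with r = 2 (the gcd) gives the Bezout coefficients s = -11, t = 56.
Result: 458 · (-11) + 90 · (56) = 2.

gcd(458, 90) = 2; s = -11, t = 56 (check: 458·(-11) + 90·56 = 2).


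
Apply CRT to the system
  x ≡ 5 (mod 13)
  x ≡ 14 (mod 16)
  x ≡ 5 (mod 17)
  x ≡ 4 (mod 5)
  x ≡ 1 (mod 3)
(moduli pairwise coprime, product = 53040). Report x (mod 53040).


Product of moduli M = 13 · 16 · 17 · 5 · 3 = 53040.
Merge one congruence at a time:
  Start: x ≡ 5 (mod 13).
  Combine with x ≡ 14 (mod 16); new modulus lcm = 208.
    Write x = 5 + 13·t and substitute into x ≡ 14 (mod 16): 13·t ≡ 14 − 5 = 9 (mod 16).
    The inverse of 13 mod 16 is 5 (since 13·5 = 65 = 4·16 + 1), so t ≡ 5·9 = 45 ≡ 13 (mod 16).
    Then x = 5 + 13·13 = 174, valid modulo lcm(13, 16) = 208: x ≡ 174 (mod 208).
  Combine with x ≡ 5 (mod 17); new modulus lcm = 3536.
    Write x = 174 + 208·t and substitute into x ≡ 5 (mod 17): 208·t ≡ 5 − 174 = -169 (mod 17).
    Reduce coefficients mod 17: 4·t ≡ 1 (mod 17).
    The inverse of 4 mod 17 is 13 (since 4·13 = 52 = 3·17 + 1), so t ≡ 13·1 = 13 ≡ 13 (mod 17).
    Then x = 174 + 208·13 = 2878, valid modulo lcm(208, 17) = 3536: x ≡ 2878 (mod 3536).
  Combine with x ≡ 4 (mod 5); new modulus lcm = 17680.
    Write x = 2878 + 3536·t and substitute into x ≡ 4 (mod 5): 3536·t ≡ 4 − 2878 = -2874 (mod 5).
    Reduce coefficients mod 5: 1·t ≡ 1 (mod 5).
    So t ≡ 1 (mod 5).
    Then x = 2878 + 3536·1 = 6414, valid modulo lcm(3536, 5) = 17680: x ≡ 6414 (mod 17680).
  Combine with x ≡ 1 (mod 3); new modulus lcm = 53040.
    Write x = 6414 + 17680·t and substitute into x ≡ 1 (mod 3): 17680·t ≡ 1 − 6414 = -6413 (mod 3).
    Reduce coefficients mod 3: 1·t ≡ 1 (mod 3).
    So t ≡ 1 (mod 3).
    Then x = 6414 + 17680·1 = 24094, valid modulo lcm(17680, 3) = 53040: x ≡ 24094 (mod 53040).
Verify against each original: 24094 mod 13 = 5, 24094 mod 16 = 14, 24094 mod 17 = 5, 24094 mod 5 = 4, 24094 mod 3 = 1.

x ≡ 24094 (mod 53040).


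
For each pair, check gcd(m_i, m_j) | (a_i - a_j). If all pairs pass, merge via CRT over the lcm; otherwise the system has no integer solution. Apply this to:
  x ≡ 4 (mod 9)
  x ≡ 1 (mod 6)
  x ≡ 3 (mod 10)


Moduli 9, 6, 10 are not pairwise coprime, so CRT works modulo lcm(m_i) when all pairwise compatibility conditions hold.
Pairwise compatibility: gcd(m_i, m_j) must divide a_i - a_j for every pair.
Merge one congruence at a time:
  Start: x ≡ 4 (mod 9).
  Combine with x ≡ 1 (mod 6): gcd(9, 6) = 3; 1 - 4 = -3, which IS divisible by 3, so compatible.
    Write x = 4 + 9·t and substitute into x ≡ 1 (mod 6): 9·t ≡ 1 − 4 = -3 (mod 6).
    Divide the congruence (and modulus) by g = 3: 3·t ≡ -1 (mod 2).
    Reduce coefficients mod 2: 1·t ≡ 1 (mod 2).
    So t ≡ 1 (mod 2).
    Then x = 4 + 9·1 = 13, valid modulo lcm(9, 6) = 18: x ≡ 13 (mod 18).
  Combine with x ≡ 3 (mod 10): gcd(18, 10) = 2; 3 - 13 = -10, which IS divisible by 2, so compatible.
    Write x = 13 + 18·t and substitute into x ≡ 3 (mod 10): 18·t ≡ 3 − 13 = -10 (mod 10).
    Divide the congruence (and modulus) by g = 2: 9·t ≡ -5 (mod 5).
    Reduce coefficients mod 5: 4·t ≡ 0 (mod 5).
    The inverse of 4 mod 5 is 4 (since 4·4 = 16 = 3·5 + 1), so t ≡ 4·0 = 0 ≡ 0 (mod 5).
    Then x = 13 + 18·0 = 13, valid modulo lcm(18, 10) = 90: x ≡ 13 (mod 90).
Verify: 13 mod 9 = 4, 13 mod 6 = 1, 13 mod 10 = 3.

x ≡ 13 (mod 90).


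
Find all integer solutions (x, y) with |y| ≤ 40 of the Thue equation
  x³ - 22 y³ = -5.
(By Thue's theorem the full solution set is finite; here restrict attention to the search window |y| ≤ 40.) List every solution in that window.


The equation is x³ - 22y³ = -5. For fixed y, x³ = 22·y³ − 5, so a solution requires the RHS to be a perfect cube.
Strategy: iterate y from -40 to 40, compute RHS = 22·y³ − 5, and check whether it is a (positive or negative) perfect cube.
Check small values of y:
  y = 0: RHS = -5 is not a perfect cube.
  y = 1: RHS = 17 is not a perfect cube.
  y = -1: RHS = -27 = (-3)³ ⇒ x = -3 works.
  y = 2: RHS = 171 is not a perfect cube.
  y = -2: RHS = -181 is not a perfect cube.
  y = 3: RHS = 589 is not a perfect cube.
  y = -3: RHS = -599 is not a perfect cube.
Continuing the search up to |y| = 40 finds no further solutions beyond those listed.
Collected solutions: (-3, -1).

Solutions (with |y| ≤ 40): (-3, -1).


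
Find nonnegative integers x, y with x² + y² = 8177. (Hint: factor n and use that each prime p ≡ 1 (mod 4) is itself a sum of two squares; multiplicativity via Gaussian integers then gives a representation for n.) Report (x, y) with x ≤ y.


Step 1: Factor n = 8177 = 13 · 17 · 37.
Step 2: Check the mod-4 condition on each prime factor: 13 ≡ 1 (mod 4), exponent 1; 17 ≡ 1 (mod 4), exponent 1; 37 ≡ 1 (mod 4), exponent 1.
All primes ≡ 3 (mod 4) appear to even exponent (or don't appear), so by the two-squares theorem n IS expressible as a sum of two squares.
Step 3: Build a representation. Here n = 13 · 17 · 37 is a product of primes ≡ 1 (mod 4). Each prime p ≡ 1 (mod 4) is itself a sum of two squares; find a² by testing p − a² for a perfect square:
  13: 13 − 1² = 12, 13 − 2² = 9 = 3² ⇒ 13 = 2² + 3².
  17: 17 − 1² = 16 = 4² ⇒ 17 = 1² + 4².
  37: 37 − 1² = 36 = 6² ⇒ 37 = 1² + 6².
  Combine using the Brahmagupta–Fibonacci identity (a² + b²)(c² + d²) = (ac − bd)² + (ad + bc)² = (ac + bd)² + (ad − bc)²:
  13 · 17 = 221: from (2² + 3²)(1² + 4²), take (2·1 − 3·4, 2·4 + 3·1) = (2 − 12, 8 + 3) = (-10, 11); dropping signs (only squares matter) gives (10, 11); check 10² + 11² = 100 + 121 = 221 ✓.
  221 · 37 = 8177: from (10² + 11²)(1² + 6²), take (10·1 − 11·6, 10·6 + 11·1) = (10 − 66, 60 + 11) = (-56, 71); dropping signs (only squares matter) gives (56, 71); check 56² + 71² = 3136 + 5041 = 8177 ✓.
Step 4: Order so x ≤ y and verify: 56² + 71² = 3136 + 5041 = 8177 = n. ✓

n = 8177 = 56² + 71² (one valid representation with x ≤ y).


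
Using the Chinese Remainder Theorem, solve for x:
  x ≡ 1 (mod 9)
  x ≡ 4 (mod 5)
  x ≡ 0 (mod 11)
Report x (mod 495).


Moduli 9, 5, 11 are pairwise coprime; by CRT there is a unique solution modulo M = 9 · 5 · 11 = 495.
Solve pairwise, accumulating the modulus:
  Start with x ≡ 1 (mod 9).
  Combine with x ≡ 4 (mod 5): since gcd(9, 5) = 1, we get a unique residue mod 45.
    Write x = 1 + 9·t and substitute into x ≡ 4 (mod 5): 9·t ≡ 4 − 1 = 3 (mod 5).
    Reduce coefficients mod 5: 4·t ≡ 3 (mod 5).
    The inverse of 4 mod 5 is 4 (since 4·4 = 16 = 3·5 + 1), so t ≡ 4·3 = 12 ≡ 2 (mod 5).
    Then x = 1 + 9·2 = 19, valid modulo lcm(9, 5) = 45: x ≡ 19 (mod 45).
  Combine with x ≡ 0 (mod 11): since gcd(45, 11) = 1, we get a unique residue mod 495.
    Write x = 19 + 45·t and substitute into x ≡ 0 (mod 11): 45·t ≡ 0 − 19 = -19 (mod 11).
    Reduce coefficients mod 11: 1·t ≡ 3 (mod 11).
    So t ≡ 3 (mod 11).
    Then x = 19 + 45·3 = 154, valid modulo lcm(45, 11) = 495: x ≡ 154 (mod 495).
Verify: 154 mod 9 = 1 ✓, 154 mod 5 = 4 ✓, 154 mod 11 = 0 ✓.

x ≡ 154 (mod 495).


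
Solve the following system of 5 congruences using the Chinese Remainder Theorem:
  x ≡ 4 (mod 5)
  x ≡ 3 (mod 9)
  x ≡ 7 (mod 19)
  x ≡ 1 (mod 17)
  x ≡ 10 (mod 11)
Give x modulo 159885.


Product of moduli M = 5 · 9 · 19 · 17 · 11 = 159885.
Merge one congruence at a time:
  Start: x ≡ 4 (mod 5).
  Combine with x ≡ 3 (mod 9); new modulus lcm = 45.
    Write x = 4 + 5·t and substitute into x ≡ 3 (mod 9): 5·t ≡ 3 − 4 = -1 (mod 9).
    Reduce coefficients mod 9: 5·t ≡ 8 (mod 9).
    The inverse of 5 mod 9 is 2 (since 5·2 = 10 = 1·9 + 1), so t ≡ 2·8 = 16 ≡ 7 (mod 9).
    Then x = 4 + 5·7 = 39, valid modulo lcm(5, 9) = 45: x ≡ 39 (mod 45).
  Combine with x ≡ 7 (mod 19); new modulus lcm = 855.
    Write x = 39 + 45·t and substitute into x ≡ 7 (mod 19): 45·t ≡ 7 − 39 = -32 (mod 19).
    Reduce coefficients mod 19: 7·t ≡ 6 (mod 19).
    The inverse of 7 mod 19 is 11 (since 7·11 = 77 = 4·19 + 1), so t ≡ 11·6 = 66 ≡ 9 (mod 19).
    Then x = 39 + 45·9 = 444, valid modulo lcm(45, 19) = 855: x ≡ 444 (mod 855).
  Combine with x ≡ 1 (mod 17); new modulus lcm = 14535.
    Write x = 444 + 855·t and substitute into x ≡ 1 (mod 17): 855·t ≡ 1 − 444 = -443 (mod 17).
    Reduce coefficients mod 17: 5·t ≡ 16 (mod 17).
    The inverse of 5 mod 17 is 7 (since 5·7 = 35 = 2·17 + 1), so t ≡ 7·16 = 112 ≡ 10 (mod 17).
    Then x = 444 + 855·10 = 8994, valid modulo lcm(855, 17) = 14535: x ≡ 8994 (mod 14535).
  Combine with x ≡ 10 (mod 11); new modulus lcm = 159885.
    Write x = 8994 + 14535·t and substitute into x ≡ 10 (mod 11): 14535·t ≡ 10 − 8994 = -8984 (mod 11).
    Reduce coefficients mod 11: 4·t ≡ 3 (mod 11).
    The inverse of 4 mod 11 is 3 (since 4·3 = 12 = 1·11 + 1), so t ≡ 3·3 = 9 ≡ 9 (mod 11).
    Then x = 8994 + 14535·9 = 139809, valid modulo lcm(14535, 11) = 159885: x ≡ 139809 (mod 159885).
Verify against each original: 139809 mod 5 = 4, 139809 mod 9 = 3, 139809 mod 19 = 7, 139809 mod 17 = 1, 139809 mod 11 = 10.

x ≡ 139809 (mod 159885).


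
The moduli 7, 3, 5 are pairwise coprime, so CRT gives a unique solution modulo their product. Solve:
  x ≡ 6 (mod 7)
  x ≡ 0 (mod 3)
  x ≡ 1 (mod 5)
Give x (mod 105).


Moduli 7, 3, 5 are pairwise coprime; by CRT there is a unique solution modulo M = 7 · 3 · 5 = 105.
Solve pairwise, accumulating the modulus:
  Start with x ≡ 6 (mod 7).
  Combine with x ≡ 0 (mod 3): since gcd(7, 3) = 1, we get a unique residue mod 21.
    Write x = 6 + 7·t and substitute into x ≡ 0 (mod 3): 7·t ≡ 0 − 6 = -6 (mod 3).
    Reduce coefficients mod 3: 1·t ≡ 0 (mod 3).
    So t ≡ 0 (mod 3).
    Then x = 6 + 7·0 = 6, valid modulo lcm(7, 3) = 21: x ≡ 6 (mod 21).
  Combine with x ≡ 1 (mod 5): since gcd(21, 5) = 1, we get a unique residue mod 105.
    Write x = 6 + 21·t and substitute into x ≡ 1 (mod 5): 21·t ≡ 1 − 6 = -5 (mod 5).
    Reduce coefficients mod 5: 1·t ≡ 0 (mod 5).
    So t ≡ 0 (mod 5).
    Then x = 6 + 21·0 = 6, valid modulo lcm(21, 5) = 105: x ≡ 6 (mod 105).
Verify: 6 mod 7 = 6 ✓, 6 mod 3 = 0 ✓, 6 mod 5 = 1 ✓.

x ≡ 6 (mod 105).


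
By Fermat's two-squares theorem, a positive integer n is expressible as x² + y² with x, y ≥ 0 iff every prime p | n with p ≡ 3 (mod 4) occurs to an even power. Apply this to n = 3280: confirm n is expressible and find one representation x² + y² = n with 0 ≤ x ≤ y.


Step 1: Factor n = 3280 = 2^4 · 5 · 41.
Step 2: Check the mod-4 condition on each prime factor: 2 = 2 (special); 5 ≡ 1 (mod 4), exponent 1; 41 ≡ 1 (mod 4), exponent 1.
All primes ≡ 3 (mod 4) appear to even exponent (or don't appear), so by the two-squares theorem n IS expressible as a sum of two squares.
Step 3: Build a representation. Group n = k² · m with k = 4 and m = 5 · 41 = 205 (a product of primes ≡ 1 (mod 4)); a representation of m scales to one of n via (k·x)² + (k·y)² = k²(x² + y²). Each prime p ≡ 1 (mod 4) is itself a sum of two squares; find a² by testing p − a² for a perfect square:
  5: 5 − 1² = 4 = 2² ⇒ 5 = 1² + 2².
  41: 41 − 1² = 40, 41 − 2² = 37, 41 − 3² = 32, 41 − 4² = 25 = 5² ⇒ 41 = 4² + 5².
  Combine using the Brahmagupta–Fibonacci identity (a² + b²)(c² + d²) = (ac − bd)² + (ad + bc)² = (ac + bd)² + (ad − bc)²:
  5 · 41 = 205: from (1² + 2²)(4² + 5²), take (1·4 − 2·5, 1·5 + 2·4) = (4 − 10, 5 + 8) = (-6, 13); dropping signs (only squares matter) gives (6, 13); check 6² + 13² = 36 + 169 = 205 ✓.
  Scale by k = 4: (4·6, 4·13) = (24, 52).
Step 4: Order so x ≤ y and verify: 24² + 52² = 576 + 2704 = 3280 = n. ✓

n = 3280 = 24² + 52² (one valid representation with x ≤ y).


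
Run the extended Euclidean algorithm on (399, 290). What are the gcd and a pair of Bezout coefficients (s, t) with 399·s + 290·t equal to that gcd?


Euclidean algorithm on (399, 290) — divide until remainder is 0:
  399 = 1 · 290 + 109
  290 = 2 · 109 + 72
  109 = 1 · 72 + 37
  72 = 1 · 37 + 35
  37 = 1 · 35 + 2
  35 = 17 · 2 + 1
  2 = 2 · 1 + 0
gcd(399, 290) = 1.
Track Bezout coefficients alongside the remainders: start with r₀ = 399 = a·1 + b·0 (s = 1, t = 0) and r₁ = 290 = a·0 + b·1 (s = 0, t = 1); each new remainder r_{k+1} = r_{k-1} − q_k·r_k inherits s_{k+1} = s_{k-1} − q_k·s_k, t_{k+1} = t_{k-1} − q_k·t_k, so r_k = a·s_k + b·t_k at every step:
  q = 1: r = 109, s = 1 − 1·0 = 1, t = 0 − 1·1 = -1  (check: 399·1 + 290·(-1) = 109)
  q = 2: r = 72, s = 0 − 2·1 = -2, t = 1 − 2·(-1) = 3  (check: 399·(-2) + 290·3 = 72)
  q = 1: r = 37, s = 1 − 1·(-2) = 3, t = -1 − 1·3 = -4  (check: 399·3 + 290·(-4) = 37)
  q = 1: r = 35, s = -2 − 1·3 = -5, t = 3 − 1·(-4) = 7  (check: 399·(-5) + 290·7 = 35)
  q = 1: r = 2, s = 3 − 1·(-5) = 8, t = -4 − 1·7 = -11  (check: 399·8 + 290·(-11) = 2)
  q = 17: r = 1, s = -5 − 17·8 = -141, t = 7 − 17·(-11) = 194  (check: 399·(-141) + 290·194 = 1)
The row with r = 1 (the gcd) gives the Bezout coefficients s = -141, t = 194.
Result: 399 · (-141) + 290 · (194) = 1.

gcd(399, 290) = 1; s = -141, t = 194 (check: 399·(-141) + 290·194 = 1).


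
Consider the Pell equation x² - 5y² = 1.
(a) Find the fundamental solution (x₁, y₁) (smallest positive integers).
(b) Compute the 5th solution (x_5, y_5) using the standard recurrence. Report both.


Step 1: Find the fundamental solution (x₁, y₁) of x² - 5y² = 1.
  Expand √5 as a continued fraction. a₀ = ⌊√5⌋ = 2; iterate m_{k+1} = d_k·a_k − m_k, d_{k+1} = (5 − m_{k+1}²)/d_k, a_{k+1} = ⌊(a₀ + m_{k+1})/d_{k+1}⌋ (starting m₀ = 0, d₀ = 1), with convergents p_k = a_k·p_{k-1} + p_{k-2}, q_k = a_k·q_{k-1} + q_{k-2} (p₋₁ = 1, q₋₁ = 0):
  k = 0: a₀ = 2; p₀/q₀ = 2/1; p₀² − 5·q₀² = 4 − 5 = -1.
  k = 1: m = 2, d = 1, a = ⌊(2 + 2)/1⌋ = 4; p/q = (4·2 + 1)/(4·1 + 0) = 9/4; p² − 5·q² = 81 − 80 = 1.
  The first convergent with p² − 5·q² = 1 gives the fundamental solution (x₁, y₁) = (9, 4).
Step 2: Apply the recurrence (x_{n+1}, y_{n+1}) = (x₁x_n + 5y₁y_n, x₁y_n + y₁x_n) repeatedly.
  From (x_1, y_1) = (9, 4): x_2 = 9·9 + 5·4·4 = 161; y_2 = 9·4 + 4·9 = 72.
  From (x_2, y_2) = (161, 72): x_3 = 9·161 + 5·4·72 = 2889; y_3 = 9·72 + 4·161 = 1292.
  From (x_3, y_3) = (2889, 1292): x_4 = 9·2889 + 5·4·1292 = 51841; y_4 = 9·1292 + 4·2889 = 23184.
  From (x_4, y_4) = (51841, 23184): x_5 = 9·51841 + 5·4·23184 = 930249; y_5 = 9·23184 + 4·51841 = 416020.
Step 3: Verify x_5² - 5·y_5² = 865363202001 - 865363202000 = 1 (should be 1). ✓

(x_1, y_1) = (9, 4); (x_5, y_5) = (930249, 416020).


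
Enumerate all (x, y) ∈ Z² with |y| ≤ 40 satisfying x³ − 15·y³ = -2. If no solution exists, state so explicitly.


The equation is x³ - 15y³ = -2. For fixed y, x³ = 15·y³ − 2, so a solution requires the RHS to be a perfect cube.
Strategy: iterate y from -40 to 40, compute RHS = 15·y³ − 2, and check whether it is a (positive or negative) perfect cube.
Check small values of y:
  y = 0: RHS = -2 is not a perfect cube.
  y = 1: RHS = 13 is not a perfect cube.
  y = -1: RHS = -17 is not a perfect cube.
  y = 2: RHS = 118 is not a perfect cube.
  y = -2: RHS = -122 is not a perfect cube.
  y = 3: RHS = 403 is not a perfect cube.
  y = -3: RHS = -407 is not a perfect cube.
Continuing the search up to |y| = 40 finds no solutions either.
No (x, y) in the scanned range satisfies the equation.

No integer solutions with |y| ≤ 40.


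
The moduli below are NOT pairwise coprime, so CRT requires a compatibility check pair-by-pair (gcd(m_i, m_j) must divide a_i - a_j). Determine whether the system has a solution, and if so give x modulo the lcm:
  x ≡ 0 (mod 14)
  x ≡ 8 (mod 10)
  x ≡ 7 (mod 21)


Moduli 14, 10, 21 are not pairwise coprime, so CRT works modulo lcm(m_i) when all pairwise compatibility conditions hold.
Pairwise compatibility: gcd(m_i, m_j) must divide a_i - a_j for every pair.
Merge one congruence at a time:
  Start: x ≡ 0 (mod 14).
  Combine with x ≡ 8 (mod 10): gcd(14, 10) = 2; 8 - 0 = 8, which IS divisible by 2, so compatible.
    Write x = 0 + 14·t and substitute into x ≡ 8 (mod 10): 14·t ≡ 8 − 0 = 8 (mod 10).
    Divide the congruence (and modulus) by g = 2: 7·t ≡ 4 (mod 5).
    Reduce coefficients mod 5: 2·t ≡ 4 (mod 5).
    The inverse of 2 mod 5 is 3 (since 2·3 = 6 = 1·5 + 1), so t ≡ 3·4 = 12 ≡ 2 (mod 5).
    Then x = 0 + 14·2 = 28, valid modulo lcm(14, 10) = 70: x ≡ 28 (mod 70).
  Combine with x ≡ 7 (mod 21): gcd(70, 21) = 7; 7 - 28 = -21, which IS divisible by 7, so compatible.
    Write x = 28 + 70·t and substitute into x ≡ 7 (mod 21): 70·t ≡ 7 − 28 = -21 (mod 21).
    Divide the congruence (and modulus) by g = 7: 10·t ≡ -3 (mod 3).
    Reduce coefficients mod 3: 1·t ≡ 0 (mod 3).
    So t ≡ 0 (mod 3).
    Then x = 28 + 70·0 = 28, valid modulo lcm(70, 21) = 210: x ≡ 28 (mod 210).
Verify: 28 mod 14 = 0, 28 mod 10 = 8, 28 mod 21 = 7.

x ≡ 28 (mod 210).


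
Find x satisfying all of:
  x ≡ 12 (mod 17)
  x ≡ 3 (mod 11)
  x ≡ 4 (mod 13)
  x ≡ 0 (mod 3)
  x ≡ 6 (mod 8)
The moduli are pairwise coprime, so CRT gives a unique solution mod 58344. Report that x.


Product of moduli M = 17 · 11 · 13 · 3 · 8 = 58344.
Merge one congruence at a time:
  Start: x ≡ 12 (mod 17).
  Combine with x ≡ 3 (mod 11); new modulus lcm = 187.
    Write x = 12 + 17·t and substitute into x ≡ 3 (mod 11): 17·t ≡ 3 − 12 = -9 (mod 11).
    Reduce coefficients mod 11: 6·t ≡ 2 (mod 11).
    The inverse of 6 mod 11 is 2 (since 6·2 = 12 = 1·11 + 1), so t ≡ 2·2 = 4 ≡ 4 (mod 11).
    Then x = 12 + 17·4 = 80, valid modulo lcm(17, 11) = 187: x ≡ 80 (mod 187).
  Combine with x ≡ 4 (mod 13); new modulus lcm = 2431.
    Write x = 80 + 187·t and substitute into x ≡ 4 (mod 13): 187·t ≡ 4 − 80 = -76 (mod 13).
    Reduce coefficients mod 13: 5·t ≡ 2 (mod 13).
    The inverse of 5 mod 13 is 8 (since 5·8 = 40 = 3·13 + 1), so t ≡ 8·2 = 16 ≡ 3 (mod 13).
    Then x = 80 + 187·3 = 641, valid modulo lcm(187, 13) = 2431: x ≡ 641 (mod 2431).
  Combine with x ≡ 0 (mod 3); new modulus lcm = 7293.
    Write x = 641 + 2431·t and substitute into x ≡ 0 (mod 3): 2431·t ≡ 0 − 641 = -641 (mod 3).
    Reduce coefficients mod 3: 1·t ≡ 1 (mod 3).
    So t ≡ 1 (mod 3).
    Then x = 641 + 2431·1 = 3072, valid modulo lcm(2431, 3) = 7293: x ≡ 3072 (mod 7293).
  Combine with x ≡ 6 (mod 8); new modulus lcm = 58344.
    Write x = 3072 + 7293·t and substitute into x ≡ 6 (mod 8): 7293·t ≡ 6 − 3072 = -3066 (mod 8).
    Reduce coefficients mod 8: 5·t ≡ 6 (mod 8).
    The inverse of 5 mod 8 is 5 (since 5·5 = 25 = 3·8 + 1), so t ≡ 5·6 = 30 ≡ 6 (mod 8).
    Then x = 3072 + 7293·6 = 46830, valid modulo lcm(7293, 8) = 58344: x ≡ 46830 (mod 58344).
Verify against each original: 46830 mod 17 = 12, 46830 mod 11 = 3, 46830 mod 13 = 4, 46830 mod 3 = 0, 46830 mod 8 = 6.

x ≡ 46830 (mod 58344).


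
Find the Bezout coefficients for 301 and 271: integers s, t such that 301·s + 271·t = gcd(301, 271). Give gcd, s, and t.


Euclidean algorithm on (301, 271) — divide until remainder is 0:
  301 = 1 · 271 + 30
  271 = 9 · 30 + 1
  30 = 30 · 1 + 0
gcd(301, 271) = 1.
Track Bezout coefficients alongside the remainders: start with r₀ = 301 = a·1 + b·0 (s = 1, t = 0) and r₁ = 271 = a·0 + b·1 (s = 0, t = 1); each new remainder r_{k+1} = r_{k-1} − q_k·r_k inherits s_{k+1} = s_{k-1} − q_k·s_k, t_{k+1} = t_{k-1} − q_k·t_k, so r_k = a·s_k + b·t_k at every step:
  q = 1: r = 30, s = 1 − 1·0 = 1, t = 0 − 1·1 = -1  (check: 301·1 + 271·(-1) = 30)
  q = 9: r = 1, s = 0 − 9·1 = -9, t = 1 − 9·(-1) = 10  (check: 301·(-9) + 271·10 = 1)
The row with r = 1 (the gcd) gives the Bezout coefficients s = -9, t = 10.
Result: 301 · (-9) + 271 · (10) = 1.

gcd(301, 271) = 1; s = -9, t = 10 (check: 301·(-9) + 271·10 = 1).


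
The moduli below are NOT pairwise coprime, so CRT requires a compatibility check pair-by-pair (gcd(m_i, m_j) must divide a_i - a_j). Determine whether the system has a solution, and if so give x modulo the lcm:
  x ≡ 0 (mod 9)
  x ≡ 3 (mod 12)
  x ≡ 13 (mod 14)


Moduli 9, 12, 14 are not pairwise coprime, so CRT works modulo lcm(m_i) when all pairwise compatibility conditions hold.
Pairwise compatibility: gcd(m_i, m_j) must divide a_i - a_j for every pair.
Merge one congruence at a time:
  Start: x ≡ 0 (mod 9).
  Combine with x ≡ 3 (mod 12): gcd(9, 12) = 3; 3 - 0 = 3, which IS divisible by 3, so compatible.
    Write x = 0 + 9·t and substitute into x ≡ 3 (mod 12): 9·t ≡ 3 − 0 = 3 (mod 12).
    Divide the congruence (and modulus) by g = 3: 3·t ≡ 1 (mod 4).
    The inverse of 3 mod 4 is 3 (since 3·3 = 9 = 2·4 + 1), so t ≡ 3·1 = 3 ≡ 3 (mod 4).
    Then x = 0 + 9·3 = 27, valid modulo lcm(9, 12) = 36: x ≡ 27 (mod 36).
  Combine with x ≡ 13 (mod 14): gcd(36, 14) = 2; 13 - 27 = -14, which IS divisible by 2, so compatible.
    Write x = 27 + 36·t and substitute into x ≡ 13 (mod 14): 36·t ≡ 13 − 27 = -14 (mod 14).
    Divide the congruence (and modulus) by g = 2: 18·t ≡ -7 (mod 7).
    Reduce coefficients mod 7: 4·t ≡ 0 (mod 7).
    The inverse of 4 mod 7 is 2 (since 4·2 = 8 = 1·7 + 1), so t ≡ 2·0 = 0 ≡ 0 (mod 7).
    Then x = 27 + 36·0 = 27, valid modulo lcm(36, 14) = 252: x ≡ 27 (mod 252).
Verify: 27 mod 9 = 0, 27 mod 12 = 3, 27 mod 14 = 13.

x ≡ 27 (mod 252).


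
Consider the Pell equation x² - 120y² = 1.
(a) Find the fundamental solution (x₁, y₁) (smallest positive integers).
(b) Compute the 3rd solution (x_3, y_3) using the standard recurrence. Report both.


Step 1: Find the fundamental solution (x₁, y₁) of x² - 120y² = 1.
  Expand √120 as a continued fraction. a₀ = ⌊√120⌋ = 10; iterate m_{k+1} = d_k·a_k − m_k, d_{k+1} = (120 − m_{k+1}²)/d_k, a_{k+1} = ⌊(a₀ + m_{k+1})/d_{k+1}⌋ (starting m₀ = 0, d₀ = 1), with convergents p_k = a_k·p_{k-1} + p_{k-2}, q_k = a_k·q_{k-1} + q_{k-2} (p₋₁ = 1, q₋₁ = 0):
  k = 0: a₀ = 10; p₀/q₀ = 10/1; p₀² − 120·q₀² = 100 − 120 = -20.
  k = 1: m = 10, d = 20, a = ⌊(10 + 10)/20⌋ = 1; p/q = (1·10 + 1)/(1·1 + 0) = 11/1; p² − 120·q² = 121 − 120 = 1.
  The first convergent with p² − 120·q² = 1 gives the fundamental solution (x₁, y₁) = (11, 1).
Step 2: Apply the recurrence (x_{n+1}, y_{n+1}) = (x₁x_n + 120y₁y_n, x₁y_n + y₁x_n) repeatedly.
  From (x_1, y_1) = (11, 1): x_2 = 11·11 + 120·1·1 = 241; y_2 = 11·1 + 1·11 = 22.
  From (x_2, y_2) = (241, 22): x_3 = 11·241 + 120·1·22 = 5291; y_3 = 11·22 + 1·241 = 483.
Step 3: Verify x_3² - 120·y_3² = 27994681 - 27994680 = 1 (should be 1). ✓

(x_1, y_1) = (11, 1); (x_3, y_3) = (5291, 483).


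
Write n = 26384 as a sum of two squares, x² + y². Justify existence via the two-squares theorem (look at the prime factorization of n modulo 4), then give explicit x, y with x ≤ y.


Step 1: Factor n = 26384 = 2^4 · 17 · 97.
Step 2: Check the mod-4 condition on each prime factor: 2 = 2 (special); 17 ≡ 1 (mod 4), exponent 1; 97 ≡ 1 (mod 4), exponent 1.
All primes ≡ 3 (mod 4) appear to even exponent (or don't appear), so by the two-squares theorem n IS expressible as a sum of two squares.
Step 3: Build a representation. Group n = k² · m with k = 4 and m = 17 · 97 = 1649 (a product of primes ≡ 1 (mod 4)); a representation of m scales to one of n via (k·x)² + (k·y)² = k²(x² + y²). Each prime p ≡ 1 (mod 4) is itself a sum of two squares; find a² by testing p − a² for a perfect square:
  17: 17 − 1² = 16 = 4² ⇒ 17 = 1² + 4².
  97: 97 − 1² = 96, 97 − 2² = 93, 97 − 3² = 88, 97 − 4² = 81 = 9² ⇒ 97 = 4² + 9².
  Combine using the Brahmagupta–Fibonacci identity (a² + b²)(c² + d²) = (ac − bd)² + (ad + bc)² = (ac + bd)² + (ad − bc)²:
  17 · 97 = 1649: from (1² + 4²)(4² + 9²), take (1·4 − 4·9, 1·9 + 4·4) = (4 − 36, 9 + 16) = (-32, 25); dropping signs (only squares matter) gives (32, 25); check 32² + 25² = 1024 + 625 = 1649 ✓.
  Scale by k = 4: (4·32, 4·25) = (128, 100).
Step 4: Order so x ≤ y and verify: 100² + 128² = 10000 + 16384 = 26384 = n. ✓

n = 26384 = 100² + 128² (one valid representation with x ≤ y).


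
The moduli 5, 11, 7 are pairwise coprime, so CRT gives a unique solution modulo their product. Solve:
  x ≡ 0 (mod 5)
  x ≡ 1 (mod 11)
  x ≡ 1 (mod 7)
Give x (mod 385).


Moduli 5, 11, 7 are pairwise coprime; by CRT there is a unique solution modulo M = 5 · 11 · 7 = 385.
Solve pairwise, accumulating the modulus:
  Start with x ≡ 0 (mod 5).
  Combine with x ≡ 1 (mod 11): since gcd(5, 11) = 1, we get a unique residue mod 55.
    Write x = 0 + 5·t and substitute into x ≡ 1 (mod 11): 5·t ≡ 1 − 0 = 1 (mod 11).
    The inverse of 5 mod 11 is 9 (since 5·9 = 45 = 4·11 + 1), so t ≡ 9·1 = 9 ≡ 9 (mod 11).
    Then x = 0 + 5·9 = 45, valid modulo lcm(5, 11) = 55: x ≡ 45 (mod 55).
  Combine with x ≡ 1 (mod 7): since gcd(55, 7) = 1, we get a unique residue mod 385.
    Write x = 45 + 55·t and substitute into x ≡ 1 (mod 7): 55·t ≡ 1 − 45 = -44 (mod 7).
    Reduce coefficients mod 7: 6·t ≡ 5 (mod 7).
    The inverse of 6 mod 7 is 6 (since 6·6 = 36 = 5·7 + 1), so t ≡ 6·5 = 30 ≡ 2 (mod 7).
    Then x = 45 + 55·2 = 155, valid modulo lcm(55, 7) = 385: x ≡ 155 (mod 385).
Verify: 155 mod 5 = 0 ✓, 155 mod 11 = 1 ✓, 155 mod 7 = 1 ✓.

x ≡ 155 (mod 385).


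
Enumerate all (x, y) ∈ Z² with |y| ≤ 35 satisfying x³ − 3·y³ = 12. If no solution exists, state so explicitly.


The equation is x³ - 3y³ = 12. For fixed y, x³ = 3·y³ + 12, so a solution requires the RHS to be a perfect cube.
Strategy: iterate y from -35 to 35, compute RHS = 3·y³ + 12, and check whether it is a (positive or negative) perfect cube.
Check small values of y:
  y = 0: RHS = 12 is not a perfect cube.
  y = 1: RHS = 15 is not a perfect cube.
  y = -1: RHS = 9 is not a perfect cube.
  y = 2: RHS = 36 is not a perfect cube.
  y = -2: RHS = -12 is not a perfect cube.
  y = 3: RHS = 93 is not a perfect cube.
  y = -3: RHS = -69 is not a perfect cube.
Continuing the search up to |y| = 35 finds no solutions either.
No (x, y) in the scanned range satisfies the equation.

No integer solutions with |y| ≤ 35.


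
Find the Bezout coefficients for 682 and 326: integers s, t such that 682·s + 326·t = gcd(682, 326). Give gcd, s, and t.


Euclidean algorithm on (682, 326) — divide until remainder is 0:
  682 = 2 · 326 + 30
  326 = 10 · 30 + 26
  30 = 1 · 26 + 4
  26 = 6 · 4 + 2
  4 = 2 · 2 + 0
gcd(682, 326) = 2.
Track Bezout coefficients alongside the remainders: start with r₀ = 682 = a·1 + b·0 (s = 1, t = 0) and r₁ = 326 = a·0 + b·1 (s = 0, t = 1); each new remainder r_{k+1} = r_{k-1} − q_k·r_k inherits s_{k+1} = s_{k-1} − q_k·s_k, t_{k+1} = t_{k-1} − q_k·t_k, so r_k = a·s_k + b·t_k at every step:
  q = 2: r = 30, s = 1 − 2·0 = 1, t = 0 − 2·1 = -2  (check: 682·1 + 326·(-2) = 30)
  q = 10: r = 26, s = 0 − 10·1 = -10, t = 1 − 10·(-2) = 21  (check: 682·(-10) + 326·21 = 26)
  q = 1: r = 4, s = 1 − 1·(-10) = 11, t = -2 − 1·21 = -23  (check: 682·11 + 326·(-23) = 4)
  q = 6: r = 2, s = -10 − 6·11 = -76, t = 21 − 6·(-23) = 159  (check: 682·(-76) + 326·159 = 2)
The row with r = 2 (the gcd) gives the Bezout coefficients s = -76, t = 159.
Result: 682 · (-76) + 326 · (159) = 2.

gcd(682, 326) = 2; s = -76, t = 159 (check: 682·(-76) + 326·159 = 2).


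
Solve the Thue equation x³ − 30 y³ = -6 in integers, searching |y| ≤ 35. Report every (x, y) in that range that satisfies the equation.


The equation is x³ - 30y³ = -6. For fixed y, x³ = 30·y³ − 6, so a solution requires the RHS to be a perfect cube.
Strategy: iterate y from -35 to 35, compute RHS = 30·y³ − 6, and check whether it is a (positive or negative) perfect cube.
Check small values of y:
  y = 0: RHS = -6 is not a perfect cube.
  y = 1: RHS = 24 is not a perfect cube.
  y = -1: RHS = -36 is not a perfect cube.
  y = 2: RHS = 234 is not a perfect cube.
  y = -2: RHS = -246 is not a perfect cube.
  y = 3: RHS = 804 is not a perfect cube.
  y = -3: RHS = -816 is not a perfect cube.
Continuing the search up to |y| = 35 finds no solutions either.
No (x, y) in the scanned range satisfies the equation.

No integer solutions with |y| ≤ 35.


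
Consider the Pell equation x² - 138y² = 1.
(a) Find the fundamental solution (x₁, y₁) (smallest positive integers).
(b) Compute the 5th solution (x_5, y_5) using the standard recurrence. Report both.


Step 1: Find the fundamental solution (x₁, y₁) of x² - 138y² = 1.
  Expand √138 as a continued fraction. a₀ = ⌊√138⌋ = 11; iterate m_{k+1} = d_k·a_k − m_k, d_{k+1} = (138 − m_{k+1}²)/d_k, a_{k+1} = ⌊(a₀ + m_{k+1})/d_{k+1}⌋ (starting m₀ = 0, d₀ = 1), with convergents p_k = a_k·p_{k-1} + p_{k-2}, q_k = a_k·q_{k-1} + q_{k-2} (p₋₁ = 1, q₋₁ = 0):
  k = 0: a₀ = 11; p₀/q₀ = 11/1; p₀² − 138·q₀² = 121 − 138 = -17.
  k = 1: m = 11, d = 17, a = ⌊(11 + 11)/17⌋ = 1; p/q = (1·11 + 1)/(1·1 + 0) = 12/1; p² − 138·q² = 144 − 138 = 6.
  k = 2: m = 6, d = 6, a = ⌊(11 + 6)/6⌋ = 2; p/q = (2·12 + 11)/(2·1 + 1) = 35/3; p² − 138·q² = 1225 − 1242 = -17.
  k = 3: m = 6, d = 17, a = ⌊(11 + 6)/17⌋ = 1; p/q = (1·35 + 12)/(1·3 + 1) = 47/4; p² − 138·q² = 2209 − 2208 = 1.
  The first convergent with p² − 138·q² = 1 gives the fundamental solution (x₁, y₁) = (47, 4).
Step 2: Apply the recurrence (x_{n+1}, y_{n+1}) = (x₁x_n + 138y₁y_n, x₁y_n + y₁x_n) repeatedly.
  From (x_1, y_1) = (47, 4): x_2 = 47·47 + 138·4·4 = 4417; y_2 = 47·4 + 4·47 = 376.
  From (x_2, y_2) = (4417, 376): x_3 = 47·4417 + 138·4·376 = 415151; y_3 = 47·376 + 4·4417 = 35340.
  From (x_3, y_3) = (415151, 35340): x_4 = 47·415151 + 138·4·35340 = 39019777; y_4 = 47·35340 + 4·415151 = 3321584.
  From (x_4, y_4) = (39019777, 3321584): x_5 = 47·39019777 + 138·4·3321584 = 3667443887; y_5 = 47·3321584 + 4·39019777 = 312193556.
Step 3: Verify x_5² - 138·y_5² = 13450144664293668769 - 13450144664293668768 = 1 (should be 1). ✓

(x_1, y_1) = (47, 4); (x_5, y_5) = (3667443887, 312193556).


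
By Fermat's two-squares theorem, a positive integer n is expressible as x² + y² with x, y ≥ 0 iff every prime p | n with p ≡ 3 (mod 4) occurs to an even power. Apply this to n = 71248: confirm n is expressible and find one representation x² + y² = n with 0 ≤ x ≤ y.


Step 1: Factor n = 71248 = 2^4 · 61 · 73.
Step 2: Check the mod-4 condition on each prime factor: 2 = 2 (special); 61 ≡ 1 (mod 4), exponent 1; 73 ≡ 1 (mod 4), exponent 1.
All primes ≡ 3 (mod 4) appear to even exponent (or don't appear), so by the two-squares theorem n IS expressible as a sum of two squares.
Step 3: Build a representation. Group n = k² · m with k = 4 and m = 61 · 73 = 4453 (a product of primes ≡ 1 (mod 4)); a representation of m scales to one of n via (k·x)² + (k·y)² = k²(x² + y²). Each prime p ≡ 1 (mod 4) is itself a sum of two squares; find a² by testing p − a² for a perfect square:
  61: 61 − 1² = 60, 61 − 2² = 57, 61 − 3² = 52, 61 − 4² = 45, 61 − 5² = 36 = 6² ⇒ 61 = 5² + 6².
  73: 73 − 1² = 72, 73 − 2² = 69, 73 − 3² = 64 = 8² ⇒ 73 = 3² + 8².
  Combine using the Brahmagupta–Fibonacci identity (a² + b²)(c² + d²) = (ac − bd)² + (ad + bc)² = (ac + bd)² + (ad − bc)²:
  61 · 73 = 4453: from (5² + 6²)(3² + 8²), take (5·3 − 6·8, 5·8 + 6·3) = (15 − 48, 40 + 18) = (-33, 58); dropping signs (only squares matter) gives (33, 58); check 33² + 58² = 1089 + 3364 = 4453 ✓.
  Scale by k = 4: (4·33, 4·58) = (132, 232).
Step 4: Order so x ≤ y and verify: 132² + 232² = 17424 + 53824 = 71248 = n. ✓

n = 71248 = 132² + 232² (one valid representation with x ≤ y).


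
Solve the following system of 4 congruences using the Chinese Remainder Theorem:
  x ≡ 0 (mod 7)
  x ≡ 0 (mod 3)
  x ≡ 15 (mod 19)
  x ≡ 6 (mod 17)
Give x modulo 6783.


Product of moduli M = 7 · 3 · 19 · 17 = 6783.
Merge one congruence at a time:
  Start: x ≡ 0 (mod 7).
  Combine with x ≡ 0 (mod 3); new modulus lcm = 21.
    Write x = 0 + 7·t and substitute into x ≡ 0 (mod 3): 7·t ≡ 0 − 0 = 0 (mod 3).
    Reduce coefficients mod 3: 1·t ≡ 0 (mod 3).
    So t ≡ 0 (mod 3).
    Then x = 0 + 7·0 = 0, valid modulo lcm(7, 3) = 21: x ≡ 0 (mod 21).
  Combine with x ≡ 15 (mod 19); new modulus lcm = 399.
    Write x = 0 + 21·t and substitute into x ≡ 15 (mod 19): 21·t ≡ 15 − 0 = 15 (mod 19).
    Reduce coefficients mod 19: 2·t ≡ 15 (mod 19).
    The inverse of 2 mod 19 is 10 (since 2·10 = 20 = 1·19 + 1), so t ≡ 10·15 = 150 ≡ 17 (mod 19).
    Then x = 0 + 21·17 = 357, valid modulo lcm(21, 19) = 399: x ≡ 357 (mod 399).
  Combine with x ≡ 6 (mod 17); new modulus lcm = 6783.
    Write x = 357 + 399·t and substitute into x ≡ 6 (mod 17): 399·t ≡ 6 − 357 = -351 (mod 17).
    Reduce coefficients mod 17: 8·t ≡ 6 (mod 17).
    The inverse of 8 mod 17 is 15 (since 8·15 = 120 = 7·17 + 1), so t ≡ 15·6 = 90 ≡ 5 (mod 17).
    Then x = 357 + 399·5 = 2352, valid modulo lcm(399, 17) = 6783: x ≡ 2352 (mod 6783).
Verify against each original: 2352 mod 7 = 0, 2352 mod 3 = 0, 2352 mod 19 = 15, 2352 mod 17 = 6.

x ≡ 2352 (mod 6783).


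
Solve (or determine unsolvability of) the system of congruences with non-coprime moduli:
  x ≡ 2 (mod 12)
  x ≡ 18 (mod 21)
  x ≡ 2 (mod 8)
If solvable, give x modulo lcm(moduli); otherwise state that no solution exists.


Moduli 12, 21, 8 are not pairwise coprime, so CRT works modulo lcm(m_i) when all pairwise compatibility conditions hold.
Pairwise compatibility: gcd(m_i, m_j) must divide a_i - a_j for every pair.
Merge one congruence at a time:
  Start: x ≡ 2 (mod 12).
  Combine with x ≡ 18 (mod 21): gcd(12, 21) = 3, and 18 - 2 = 16 is NOT divisible by 3.
    ⇒ system is inconsistent (no integer solution).

No solution (the system is inconsistent).


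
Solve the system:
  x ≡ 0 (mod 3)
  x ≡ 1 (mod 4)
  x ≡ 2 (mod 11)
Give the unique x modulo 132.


Moduli 3, 4, 11 are pairwise coprime; by CRT there is a unique solution modulo M = 3 · 4 · 11 = 132.
Solve pairwise, accumulating the modulus:
  Start with x ≡ 0 (mod 3).
  Combine with x ≡ 1 (mod 4): since gcd(3, 4) = 1, we get a unique residue mod 12.
    Write x = 0 + 3·t and substitute into x ≡ 1 (mod 4): 3·t ≡ 1 − 0 = 1 (mod 4).
    The inverse of 3 mod 4 is 3 (since 3·3 = 9 = 2·4 + 1), so t ≡ 3·1 = 3 ≡ 3 (mod 4).
    Then x = 0 + 3·3 = 9, valid modulo lcm(3, 4) = 12: x ≡ 9 (mod 12).
  Combine with x ≡ 2 (mod 11): since gcd(12, 11) = 1, we get a unique residue mod 132.
    Write x = 9 + 12·t and substitute into x ≡ 2 (mod 11): 12·t ≡ 2 − 9 = -7 (mod 11).
    Reduce coefficients mod 11: 1·t ≡ 4 (mod 11).
    So t ≡ 4 (mod 11).
    Then x = 9 + 12·4 = 57, valid modulo lcm(12, 11) = 132: x ≡ 57 (mod 132).
Verify: 57 mod 3 = 0 ✓, 57 mod 4 = 1 ✓, 57 mod 11 = 2 ✓.

x ≡ 57 (mod 132).


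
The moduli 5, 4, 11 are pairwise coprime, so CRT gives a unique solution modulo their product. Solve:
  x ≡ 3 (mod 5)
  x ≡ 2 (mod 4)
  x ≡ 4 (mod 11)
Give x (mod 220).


Moduli 5, 4, 11 are pairwise coprime; by CRT there is a unique solution modulo M = 5 · 4 · 11 = 220.
Solve pairwise, accumulating the modulus:
  Start with x ≡ 3 (mod 5).
  Combine with x ≡ 2 (mod 4): since gcd(5, 4) = 1, we get a unique residue mod 20.
    Write x = 3 + 5·t and substitute into x ≡ 2 (mod 4): 5·t ≡ 2 − 3 = -1 (mod 4).
    Reduce coefficients mod 4: 1·t ≡ 3 (mod 4).
    So t ≡ 3 (mod 4).
    Then x = 3 + 5·3 = 18, valid modulo lcm(5, 4) = 20: x ≡ 18 (mod 20).
  Combine with x ≡ 4 (mod 11): since gcd(20, 11) = 1, we get a unique residue mod 220.
    Write x = 18 + 20·t and substitute into x ≡ 4 (mod 11): 20·t ≡ 4 − 18 = -14 (mod 11).
    Reduce coefficients mod 11: 9·t ≡ 8 (mod 11).
    The inverse of 9 mod 11 is 5 (since 9·5 = 45 = 4·11 + 1), so t ≡ 5·8 = 40 ≡ 7 (mod 11).
    Then x = 18 + 20·7 = 158, valid modulo lcm(20, 11) = 220: x ≡ 158 (mod 220).
Verify: 158 mod 5 = 3 ✓, 158 mod 4 = 2 ✓, 158 mod 11 = 4 ✓.

x ≡ 158 (mod 220).


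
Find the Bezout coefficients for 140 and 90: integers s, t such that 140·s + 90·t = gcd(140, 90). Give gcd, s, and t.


Euclidean algorithm on (140, 90) — divide until remainder is 0:
  140 = 1 · 90 + 50
  90 = 1 · 50 + 40
  50 = 1 · 40 + 10
  40 = 4 · 10 + 0
gcd(140, 90) = 10.
Track Bezout coefficients alongside the remainders: start with r₀ = 140 = a·1 + b·0 (s = 1, t = 0) and r₁ = 90 = a·0 + b·1 (s = 0, t = 1); each new remainder r_{k+1} = r_{k-1} − q_k·r_k inherits s_{k+1} = s_{k-1} − q_k·s_k, t_{k+1} = t_{k-1} − q_k·t_k, so r_k = a·s_k + b·t_k at every step:
  q = 1: r = 50, s = 1 − 1·0 = 1, t = 0 − 1·1 = -1  (check: 140·1 + 90·(-1) = 50)
  q = 1: r = 40, s = 0 − 1·1 = -1, t = 1 − 1·(-1) = 2  (check: 140·(-1) + 90·2 = 40)
  q = 1: r = 10, s = 1 − 1·(-1) = 2, t = -1 − 1·2 = -3  (check: 140·2 + 90·(-3) = 10)
The row with r = 10 (the gcd) gives the Bezout coefficients s = 2, t = -3.
Result: 140 · (2) + 90 · (-3) = 10.

gcd(140, 90) = 10; s = 2, t = -3 (check: 140·2 + 90·(-3) = 10).
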